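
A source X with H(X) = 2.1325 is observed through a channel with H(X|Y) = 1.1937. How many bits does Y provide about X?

I(X;Y) = H(X) - H(X|Y)
I(X;Y) = 2.1325 - 1.1937 = 0.9388 bits


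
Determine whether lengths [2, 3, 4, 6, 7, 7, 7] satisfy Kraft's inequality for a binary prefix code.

Kraft inequality: Σ 2^(-l_i) ≤ 1 for prefix-free code
Calculating: 2^(-2) + 2^(-3) + 2^(-4) + 2^(-6) + 2^(-7) + 2^(-7) + 2^(-7)
= 0.25 + 0.125 + 0.0625 + 0.015625 + 0.0078125 + 0.0078125 + 0.0078125
= 0.4766
Since 0.4766 ≤ 1, prefix-free code exists


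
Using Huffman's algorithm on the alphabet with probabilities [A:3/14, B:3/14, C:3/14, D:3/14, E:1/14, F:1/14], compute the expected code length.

Huffman tree construction:
Combine smallest probabilities repeatedly
Resulting codes:
  A: 111 (length 3)
  B: 00 (length 2)
  C: 01 (length 2)
  D: 10 (length 2)
  E: 1100 (length 4)
  F: 1101 (length 4)
Average length = Σ p(s) × length(s) = 2.5000 bits


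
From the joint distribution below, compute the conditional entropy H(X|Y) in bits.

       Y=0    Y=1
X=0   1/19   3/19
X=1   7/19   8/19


H(X|Y) = Σ_y p(y) H(X|Y=y)
  p(Y=0) = 8/19, H(X|Y=0) = 0.5436
  p(Y=1) = 11/19, H(X|Y=1) = 0.8454
H(X|Y) = 0.4211×0.5436 + 0.5789×0.8454 = 0.7183 bits


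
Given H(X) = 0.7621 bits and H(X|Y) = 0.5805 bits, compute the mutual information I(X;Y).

I(X;Y) = H(X) - H(X|Y)
I(X;Y) = 0.7621 - 0.5805 = 0.1816 bits


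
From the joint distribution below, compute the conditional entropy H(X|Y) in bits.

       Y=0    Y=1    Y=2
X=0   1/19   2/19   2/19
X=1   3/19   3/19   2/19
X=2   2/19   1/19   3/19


H(X|Y) = Σ_y p(y) H(X|Y=y)
  p(Y=0) = 6/19, H(X|Y=0) = 1.4591
  p(Y=1) = 6/19, H(X|Y=1) = 1.4591
  p(Y=2) = 7/19, H(X|Y=2) = 1.5567
H(X|Y) = 0.3158×1.4591 + 0.3158×1.4591 + 0.3684×1.5567 = 1.4951 bits


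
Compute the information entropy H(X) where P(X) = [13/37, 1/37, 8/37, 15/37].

H(X) = -Σ p(x) log₂ p(x)
  -13/37 × log₂(13/37) = 0.5302
  -1/37 × log₂(1/37) = 0.1408
  -8/37 × log₂(8/37) = 0.4777
  -15/37 × log₂(15/37) = 0.5281
H(X) = 1.6768 bits


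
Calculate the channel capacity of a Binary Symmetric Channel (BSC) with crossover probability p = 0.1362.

For BSC with error probability p:
C = 1 - H(p) where H(p) is binary entropy
H(0.1362) = -0.1362 × log₂(0.1362) - 0.8638 × log₂(0.8638)
H(p) = 0.5742
C = 1 - 0.5742 = 0.4258 bits/use


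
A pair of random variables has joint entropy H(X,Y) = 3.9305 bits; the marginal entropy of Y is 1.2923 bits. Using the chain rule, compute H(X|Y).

Chain rule: H(X,Y) = H(X|Y) + H(Y)
H(X|Y) = H(X,Y) - H(Y) = 3.9305 - 1.2923 = 2.6382 bits


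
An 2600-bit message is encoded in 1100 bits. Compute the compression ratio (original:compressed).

Compression ratio = Original / Compressed
= 2600 / 1100 = 2.36:1


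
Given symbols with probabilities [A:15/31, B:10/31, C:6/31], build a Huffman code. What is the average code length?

Huffman tree construction:
Combine smallest probabilities repeatedly
Resulting codes:
  A: 0 (length 1)
  B: 11 (length 2)
  C: 10 (length 2)
Average length = Σ p(s) × length(s) = 1.5161 bits


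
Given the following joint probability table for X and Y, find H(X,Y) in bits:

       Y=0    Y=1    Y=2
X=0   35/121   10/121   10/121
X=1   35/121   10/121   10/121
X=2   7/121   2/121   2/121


H(X,Y) = -Σ p(x,y) log₂ p(x,y)
  p(0,0)=35/121: -0.2893 × log₂(0.2893) = 0.5176
  p(0,1)=10/121: -0.0826 × log₂(0.0826) = 0.2973
  p(0,2)=10/121: -0.0826 × log₂(0.0826) = 0.2973
  p(1,0)=35/121: -0.2893 × log₂(0.2893) = 0.5176
  p(1,1)=10/121: -0.0826 × log₂(0.0826) = 0.2973
  p(1,2)=10/121: -0.0826 × log₂(0.0826) = 0.2973
  p(2,0)=7/121: -0.0579 × log₂(0.0579) = 0.2379
  p(2,1)=2/121: -0.0165 × log₂(0.0165) = 0.0978
  p(2,2)=2/121: -0.0165 × log₂(0.0165) = 0.0978
H(X,Y) = 2.6579 bits


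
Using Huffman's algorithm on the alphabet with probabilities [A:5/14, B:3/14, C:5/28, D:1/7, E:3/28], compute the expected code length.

Huffman tree construction:
Combine smallest probabilities repeatedly
Resulting codes:
  A: 11 (length 2)
  B: 01 (length 2)
  C: 00 (length 2)
  D: 101 (length 3)
  E: 100 (length 3)
Average length = Σ p(s) × length(s) = 2.2500 bits


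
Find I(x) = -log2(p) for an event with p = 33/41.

Information content I(x) = -log₂(p(x))
I = -log₂(33/41) = -log₂(0.8049)
I = 0.3132 bits


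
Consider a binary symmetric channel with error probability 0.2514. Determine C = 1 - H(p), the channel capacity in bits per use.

For BSC with error probability p:
C = 1 - H(p) where H(p) is binary entropy
H(0.2514) = -0.2514 × log₂(0.2514) - 0.7486 × log₂(0.7486)
H(p) = 0.8135
C = 1 - 0.8135 = 0.1865 bits/use


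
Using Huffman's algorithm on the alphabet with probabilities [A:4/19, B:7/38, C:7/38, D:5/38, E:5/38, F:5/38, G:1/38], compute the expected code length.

Huffman tree construction:
Combine smallest probabilities repeatedly
Resulting codes:
  A: 01 (length 2)
  B: 111 (length 3)
  C: 00 (length 2)
  D: 1101 (length 4)
  E: 100 (length 3)
  F: 101 (length 3)
  G: 1100 (length 4)
Average length = Σ p(s) × length(s) = 2.7632 bits


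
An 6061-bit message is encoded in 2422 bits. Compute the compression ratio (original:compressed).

Compression ratio = Original / Compressed
= 6061 / 2422 = 2.50:1


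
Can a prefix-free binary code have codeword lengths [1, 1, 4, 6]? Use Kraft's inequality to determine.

Kraft inequality: Σ 2^(-l_i) ≤ 1 for prefix-free code
Calculating: 2^(-1) + 2^(-1) + 2^(-4) + 2^(-6)
= 0.5 + 0.5 + 0.0625 + 0.015625
= 1.0781
Since 1.0781 > 1, prefix-free code does not exist


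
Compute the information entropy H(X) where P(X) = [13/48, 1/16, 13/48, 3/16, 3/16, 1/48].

H(X) = -Σ p(x) log₂ p(x)
  -13/48 × log₂(13/48) = 0.5104
  -1/16 × log₂(1/16) = 0.2500
  -13/48 × log₂(13/48) = 0.5104
  -3/16 × log₂(3/16) = 0.4528
  -3/16 × log₂(3/16) = 0.4528
  -1/48 × log₂(1/48) = 0.1164
H(X) = 2.2928 bits


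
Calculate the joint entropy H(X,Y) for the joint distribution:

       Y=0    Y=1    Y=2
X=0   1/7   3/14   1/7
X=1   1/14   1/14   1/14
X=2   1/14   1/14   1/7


H(X,Y) = -Σ p(x,y) log₂ p(x,y)
  p(0,0)=1/7: -0.1429 × log₂(0.1429) = 0.4011
  p(0,1)=3/14: -0.2143 × log₂(0.2143) = 0.4762
  p(0,2)=1/7: -0.1429 × log₂(0.1429) = 0.4011
  p(1,0)=1/14: -0.0714 × log₂(0.0714) = 0.2720
  p(1,1)=1/14: -0.0714 × log₂(0.0714) = 0.2720
  p(1,2)=1/14: -0.0714 × log₂(0.0714) = 0.2720
  p(2,0)=1/14: -0.0714 × log₂(0.0714) = 0.2720
  p(2,1)=1/14: -0.0714 × log₂(0.0714) = 0.2720
  p(2,2)=1/7: -0.1429 × log₂(0.1429) = 0.4011
H(X,Y) = 3.0391 bits


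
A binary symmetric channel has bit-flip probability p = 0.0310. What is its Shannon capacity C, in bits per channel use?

For BSC with error probability p:
C = 1 - H(p) where H(p) is binary entropy
H(0.0310) = -0.0310 × log₂(0.0310) - 0.9690 × log₂(0.9690)
H(p) = 0.1994
C = 1 - 0.1994 = 0.8006 bits/use


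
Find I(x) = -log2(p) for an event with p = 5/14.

Information content I(x) = -log₂(p(x))
I = -log₂(5/14) = -log₂(0.3571)
I = 1.4854 bits


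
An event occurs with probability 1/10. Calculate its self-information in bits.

Information content I(x) = -log₂(p(x))
I = -log₂(1/10) = -log₂(0.1000)
I = 3.3219 bits


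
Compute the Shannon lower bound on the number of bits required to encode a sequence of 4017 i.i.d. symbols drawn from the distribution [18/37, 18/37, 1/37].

Entropy H = 1.1522 bits/symbol
Minimum bits = H × n = 1.1522 × 4017
= 4628.50 bits


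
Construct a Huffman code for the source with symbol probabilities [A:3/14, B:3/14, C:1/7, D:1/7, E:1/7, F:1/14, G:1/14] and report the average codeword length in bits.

Huffman tree construction:
Combine smallest probabilities repeatedly
Resulting codes:
  A: 00 (length 2)
  B: 01 (length 2)
  C: 100 (length 3)
  D: 101 (length 3)
  E: 110 (length 3)
  F: 1110 (length 4)
  G: 1111 (length 4)
Average length = Σ p(s) × length(s) = 2.7143 bits


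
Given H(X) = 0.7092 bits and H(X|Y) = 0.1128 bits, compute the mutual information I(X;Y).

I(X;Y) = H(X) - H(X|Y)
I(X;Y) = 0.7092 - 0.1128 = 0.5964 bits


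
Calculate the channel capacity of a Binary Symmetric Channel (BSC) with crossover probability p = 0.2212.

For BSC with error probability p:
C = 1 - H(p) where H(p) is binary entropy
H(0.2212) = -0.2212 × log₂(0.2212) - 0.7788 × log₂(0.7788)
H(p) = 0.7624
C = 1 - 0.7624 = 0.2376 bits/use


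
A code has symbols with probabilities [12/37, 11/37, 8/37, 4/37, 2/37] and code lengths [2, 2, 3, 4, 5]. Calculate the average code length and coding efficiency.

Average length L = Σ p_i × l_i = 2.5946 bits
Entropy H = 2.0994 bits
Efficiency η = H/L × 100% = 80.91%


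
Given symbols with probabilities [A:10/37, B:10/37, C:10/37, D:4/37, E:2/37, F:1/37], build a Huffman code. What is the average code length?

Huffman tree construction:
Combine smallest probabilities repeatedly
Resulting codes:
  A: 01 (length 2)
  B: 10 (length 2)
  C: 11 (length 2)
  D: 001 (length 3)
  E: 0001 (length 4)
  F: 0000 (length 4)
Average length = Σ p(s) × length(s) = 2.2703 bits


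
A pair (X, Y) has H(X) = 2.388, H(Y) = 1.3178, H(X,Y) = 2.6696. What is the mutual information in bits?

I(X;Y) = H(X) + H(Y) - H(X,Y)
I(X;Y) = 2.388 + 1.3178 - 2.6696 = 1.0362 bits


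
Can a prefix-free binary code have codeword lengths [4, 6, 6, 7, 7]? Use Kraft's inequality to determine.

Kraft inequality: Σ 2^(-l_i) ≤ 1 for prefix-free code
Calculating: 2^(-4) + 2^(-6) + 2^(-6) + 2^(-7) + 2^(-7)
= 0.0625 + 0.015625 + 0.015625 + 0.0078125 + 0.0078125
= 0.1094
Since 0.1094 ≤ 1, prefix-free code exists


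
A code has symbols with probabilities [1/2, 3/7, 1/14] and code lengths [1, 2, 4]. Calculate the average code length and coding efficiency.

Average length L = Σ p_i × l_i = 1.6429 bits
Entropy H = 1.2958 bits
Efficiency η = H/L × 100% = 78.88%


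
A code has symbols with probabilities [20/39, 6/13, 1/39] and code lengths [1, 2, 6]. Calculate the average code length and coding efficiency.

Average length L = Σ p_i × l_i = 1.5897 bits
Entropy H = 1.1444 bits
Efficiency η = H/L × 100% = 71.99%


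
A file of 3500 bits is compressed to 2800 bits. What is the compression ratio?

Compression ratio = Original / Compressed
= 3500 / 2800 = 1.25:1


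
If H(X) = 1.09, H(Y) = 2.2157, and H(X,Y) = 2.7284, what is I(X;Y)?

I(X;Y) = H(X) + H(Y) - H(X,Y)
I(X;Y) = 1.09 + 2.2157 - 2.7284 = 0.5773 bits


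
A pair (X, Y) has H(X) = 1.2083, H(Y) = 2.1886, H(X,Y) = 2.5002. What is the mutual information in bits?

I(X;Y) = H(X) + H(Y) - H(X,Y)
I(X;Y) = 1.2083 + 2.1886 - 2.5002 = 0.8967 bits


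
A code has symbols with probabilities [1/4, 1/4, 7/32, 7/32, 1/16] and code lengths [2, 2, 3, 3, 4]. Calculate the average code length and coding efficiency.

Average length L = Σ p_i × l_i = 2.5625 bits
Entropy H = 2.2093 bits
Efficiency η = H/L × 100% = 86.22%


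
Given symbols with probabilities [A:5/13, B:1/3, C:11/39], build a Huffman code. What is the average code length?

Huffman tree construction:
Combine smallest probabilities repeatedly
Resulting codes:
  A: 0 (length 1)
  B: 11 (length 2)
  C: 10 (length 2)
Average length = Σ p(s) × length(s) = 1.6154 bits


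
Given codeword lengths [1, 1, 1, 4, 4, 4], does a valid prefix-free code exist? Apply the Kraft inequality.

Kraft inequality: Σ 2^(-l_i) ≤ 1 for prefix-free code
Calculating: 2^(-1) + 2^(-1) + 2^(-1) + 2^(-4) + 2^(-4) + 2^(-4)
= 0.5 + 0.5 + 0.5 + 0.0625 + 0.0625 + 0.0625
= 1.6875
Since 1.6875 > 1, prefix-free code does not exist


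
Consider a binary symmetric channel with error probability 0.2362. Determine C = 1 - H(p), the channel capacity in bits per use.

For BSC with error probability p:
C = 1 - H(p) where H(p) is binary entropy
H(0.2362) = -0.2362 × log₂(0.2362) - 0.7638 × log₂(0.7638)
H(p) = 0.7887
C = 1 - 0.7887 = 0.2113 bits/use


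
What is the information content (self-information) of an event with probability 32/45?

Information content I(x) = -log₂(p(x))
I = -log₂(32/45) = -log₂(0.7111)
I = 0.4919 bits


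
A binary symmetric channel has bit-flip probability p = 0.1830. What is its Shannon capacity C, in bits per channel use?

For BSC with error probability p:
C = 1 - H(p) where H(p) is binary entropy
H(0.1830) = -0.1830 × log₂(0.1830) - 0.8170 × log₂(0.8170)
H(p) = 0.6866
C = 1 - 0.6866 = 0.3134 bits/use


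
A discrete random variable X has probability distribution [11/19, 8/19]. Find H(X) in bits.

H(X) = -Σ p(x) log₂ p(x)
  -11/19 × log₂(11/19) = 0.4565
  -8/19 × log₂(8/19) = 0.5254
H(X) = 0.9819 bits


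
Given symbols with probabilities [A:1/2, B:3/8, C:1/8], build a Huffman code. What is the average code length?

Huffman tree construction:
Combine smallest probabilities repeatedly
Resulting codes:
  A: 0 (length 1)
  B: 11 (length 2)
  C: 10 (length 2)
Average length = Σ p(s) × length(s) = 1.5000 bits


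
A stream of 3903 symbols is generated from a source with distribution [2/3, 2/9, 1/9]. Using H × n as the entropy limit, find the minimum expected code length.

Entropy H = 1.2244 bits/symbol
Minimum bits = H × n = 1.2244 × 3903
= 4778.81 bits


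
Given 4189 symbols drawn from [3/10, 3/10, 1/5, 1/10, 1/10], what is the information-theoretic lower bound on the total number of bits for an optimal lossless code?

Entropy H = 2.1710 bits/symbol
Minimum bits = H × n = 2.1710 × 4189
= 9094.11 bits


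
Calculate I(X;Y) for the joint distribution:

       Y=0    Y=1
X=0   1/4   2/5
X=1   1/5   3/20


H(X) = 0.9341, H(Y) = 0.9928, H(X,Y) = 1.9037
I(X;Y) = H(X) + H(Y) - H(X,Y) = 0.0231 bits


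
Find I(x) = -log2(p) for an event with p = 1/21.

Information content I(x) = -log₂(p(x))
I = -log₂(1/21) = -log₂(0.0476)
I = 4.3923 bits


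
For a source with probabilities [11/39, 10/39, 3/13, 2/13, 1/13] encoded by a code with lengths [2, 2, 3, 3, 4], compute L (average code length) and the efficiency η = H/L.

Average length L = Σ p_i × l_i = 2.5385 bits
Entropy H = 2.2068 bits
Efficiency η = H/L × 100% = 86.93%


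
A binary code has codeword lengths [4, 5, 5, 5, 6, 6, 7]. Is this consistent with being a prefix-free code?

Kraft inequality: Σ 2^(-l_i) ≤ 1 for prefix-free code
Calculating: 2^(-4) + 2^(-5) + 2^(-5) + 2^(-5) + 2^(-6) + 2^(-6) + 2^(-7)
= 0.0625 + 0.03125 + 0.03125 + 0.03125 + 0.015625 + 0.015625 + 0.0078125
= 0.1953
Since 0.1953 ≤ 1, prefix-free code exists


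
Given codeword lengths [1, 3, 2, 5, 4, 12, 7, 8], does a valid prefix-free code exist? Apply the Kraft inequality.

Kraft inequality: Σ 2^(-l_i) ≤ 1 for prefix-free code
Calculating: 2^(-1) + 2^(-3) + 2^(-2) + 2^(-5) + 2^(-4) + 2^(-12) + 2^(-7) + 2^(-8)
= 0.5 + 0.125 + 0.25 + 0.03125 + 0.0625 + 0.000244140625 + 0.0078125 + 0.00390625
= 0.9807
Since 0.9807 ≤ 1, prefix-free code exists


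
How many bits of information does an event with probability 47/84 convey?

Information content I(x) = -log₂(p(x))
I = -log₂(47/84) = -log₂(0.5595)
I = 0.8377 bits


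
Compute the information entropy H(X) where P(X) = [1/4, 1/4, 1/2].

H(X) = -Σ p(x) log₂ p(x)
  -1/4 × log₂(1/4) = 0.5000
  -1/4 × log₂(1/4) = 0.5000
  -1/2 × log₂(1/2) = 0.5000
H(X) = 1.5000 bits


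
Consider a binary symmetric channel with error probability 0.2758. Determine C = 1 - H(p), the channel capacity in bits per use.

For BSC with error probability p:
C = 1 - H(p) where H(p) is binary entropy
H(0.2758) = -0.2758 × log₂(0.2758) - 0.7242 × log₂(0.7242)
H(p) = 0.8497
C = 1 - 0.8497 = 0.1503 bits/use


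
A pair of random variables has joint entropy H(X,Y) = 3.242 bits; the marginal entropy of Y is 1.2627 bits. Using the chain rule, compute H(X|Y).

Chain rule: H(X,Y) = H(X|Y) + H(Y)
H(X|Y) = H(X,Y) - H(Y) = 3.242 - 1.2627 = 1.9793 bits


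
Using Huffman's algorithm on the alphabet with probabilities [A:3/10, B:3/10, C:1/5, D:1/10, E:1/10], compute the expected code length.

Huffman tree construction:
Combine smallest probabilities repeatedly
Resulting codes:
  A: 10 (length 2)
  B: 11 (length 2)
  C: 00 (length 2)
  D: 010 (length 3)
  E: 011 (length 3)
Average length = Σ p(s) × length(s) = 2.2000 bits


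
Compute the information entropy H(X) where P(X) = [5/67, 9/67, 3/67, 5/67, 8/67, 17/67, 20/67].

H(X) = -Σ p(x) log₂ p(x)
  -5/67 × log₂(5/67) = 0.2794
  -9/67 × log₂(9/67) = 0.3890
  -3/67 × log₂(3/67) = 0.2006
  -5/67 × log₂(5/67) = 0.2794
  -8/67 × log₂(8/67) = 0.3661
  -17/67 × log₂(17/67) = 0.5020
  -20/67 × log₂(20/67) = 0.5206
H(X) = 2.5373 bits


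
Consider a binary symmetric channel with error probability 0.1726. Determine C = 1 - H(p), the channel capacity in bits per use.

For BSC with error probability p:
C = 1 - H(p) where H(p) is binary entropy
H(0.1726) = -0.1726 × log₂(0.1726) - 0.8274 × log₂(0.8274)
H(p) = 0.6636
C = 1 - 0.6636 = 0.3364 bits/use


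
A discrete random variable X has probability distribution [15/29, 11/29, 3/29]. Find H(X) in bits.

H(X) = -Σ p(x) log₂ p(x)
  -15/29 × log₂(15/29) = 0.4919
  -11/29 × log₂(11/29) = 0.5305
  -3/29 × log₂(3/29) = 0.3386
H(X) = 1.3610 bits


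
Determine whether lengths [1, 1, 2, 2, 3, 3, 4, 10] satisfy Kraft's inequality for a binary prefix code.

Kraft inequality: Σ 2^(-l_i) ≤ 1 for prefix-free code
Calculating: 2^(-1) + 2^(-1) + 2^(-2) + 2^(-2) + 2^(-3) + 2^(-3) + 2^(-4) + 2^(-10)
= 0.5 + 0.5 + 0.25 + 0.25 + 0.125 + 0.125 + 0.0625 + 0.0009765625
= 1.8135
Since 1.8135 > 1, prefix-free code does not exist


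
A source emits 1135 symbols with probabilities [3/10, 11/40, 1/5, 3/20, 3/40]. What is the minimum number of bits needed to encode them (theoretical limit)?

Entropy H = 2.1885 bits/symbol
Minimum bits = H × n = 2.1885 × 1135
= 2483.92 bits


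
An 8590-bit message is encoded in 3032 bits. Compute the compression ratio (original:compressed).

Compression ratio = Original / Compressed
= 8590 / 3032 = 2.83:1


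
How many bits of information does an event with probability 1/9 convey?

Information content I(x) = -log₂(p(x))
I = -log₂(1/9) = -log₂(0.1111)
I = 3.1699 bits


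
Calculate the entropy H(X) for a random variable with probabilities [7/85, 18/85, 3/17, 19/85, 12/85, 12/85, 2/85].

H(X) = -Σ p(x) log₂ p(x)
  -7/85 × log₂(7/85) = 0.2966
  -18/85 × log₂(18/85) = 0.4742
  -3/17 × log₂(3/17) = 0.4416
  -19/85 × log₂(19/85) = 0.4832
  -12/85 × log₂(12/85) = 0.3987
  -12/85 × log₂(12/85) = 0.3987
  -2/85 × log₂(2/85) = 0.1273
H(X) = 2.6204 bits


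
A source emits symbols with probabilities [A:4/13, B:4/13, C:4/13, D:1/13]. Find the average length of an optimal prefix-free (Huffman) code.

Huffman tree construction:
Combine smallest probabilities repeatedly
Resulting codes:
  A: 01 (length 2)
  B: 10 (length 2)
  C: 11 (length 2)
  D: 00 (length 2)
Average length = Σ p(s) × length(s) = 2.0000 bits


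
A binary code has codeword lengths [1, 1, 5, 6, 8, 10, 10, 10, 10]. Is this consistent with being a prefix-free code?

Kraft inequality: Σ 2^(-l_i) ≤ 1 for prefix-free code
Calculating: 2^(-1) + 2^(-1) + 2^(-5) + 2^(-6) + 2^(-8) + 2^(-10) + 2^(-10) + 2^(-10) + 2^(-10)
= 0.5 + 0.5 + 0.03125 + 0.015625 + 0.00390625 + 0.0009765625 + 0.0009765625 + 0.0009765625 + 0.0009765625
= 1.0547
Since 1.0547 > 1, prefix-free code does not exist


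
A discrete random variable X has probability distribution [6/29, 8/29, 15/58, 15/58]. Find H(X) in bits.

H(X) = -Σ p(x) log₂ p(x)
  -6/29 × log₂(6/29) = 0.4703
  -8/29 × log₂(8/29) = 0.5125
  -15/58 × log₂(15/58) = 0.5046
  -15/58 × log₂(15/58) = 0.5046
H(X) = 1.9920 bits


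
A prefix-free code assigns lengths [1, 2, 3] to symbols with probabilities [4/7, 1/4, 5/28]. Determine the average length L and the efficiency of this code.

Average length L = Σ p_i × l_i = 1.6071 bits
Entropy H = 1.4052 bits
Efficiency η = H/L × 100% = 87.43%


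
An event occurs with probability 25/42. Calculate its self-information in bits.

Information content I(x) = -log₂(p(x))
I = -log₂(25/42) = -log₂(0.5952)
I = 0.7485 bits


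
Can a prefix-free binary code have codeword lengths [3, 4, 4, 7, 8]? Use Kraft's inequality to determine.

Kraft inequality: Σ 2^(-l_i) ≤ 1 for prefix-free code
Calculating: 2^(-3) + 2^(-4) + 2^(-4) + 2^(-7) + 2^(-8)
= 0.125 + 0.0625 + 0.0625 + 0.0078125 + 0.00390625
= 0.2617
Since 0.2617 ≤ 1, prefix-free code exists


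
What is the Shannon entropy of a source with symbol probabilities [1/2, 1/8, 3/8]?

H(X) = -Σ p(x) log₂ p(x)
  -1/2 × log₂(1/2) = 0.5000
  -1/8 × log₂(1/8) = 0.3750
  -3/8 × log₂(3/8) = 0.5306
H(X) = 1.4056 bits


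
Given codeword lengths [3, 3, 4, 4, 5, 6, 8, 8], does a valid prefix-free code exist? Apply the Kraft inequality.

Kraft inequality: Σ 2^(-l_i) ≤ 1 for prefix-free code
Calculating: 2^(-3) + 2^(-3) + 2^(-4) + 2^(-4) + 2^(-5) + 2^(-6) + 2^(-8) + 2^(-8)
= 0.125 + 0.125 + 0.0625 + 0.0625 + 0.03125 + 0.015625 + 0.00390625 + 0.00390625
= 0.4297
Since 0.4297 ≤ 1, prefix-free code exists


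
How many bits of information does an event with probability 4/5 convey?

Information content I(x) = -log₂(p(x))
I = -log₂(4/5) = -log₂(0.8000)
I = 0.3219 bits


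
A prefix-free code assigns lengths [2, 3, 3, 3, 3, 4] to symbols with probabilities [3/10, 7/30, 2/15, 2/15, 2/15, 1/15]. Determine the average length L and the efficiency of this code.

Average length L = Σ p_i × l_i = 2.7667 bits
Entropy H = 2.4342 bits
Efficiency η = H/L × 100% = 87.98%


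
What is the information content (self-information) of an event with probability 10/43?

Information content I(x) = -log₂(p(x))
I = -log₂(10/43) = -log₂(0.2326)
I = 2.1043 bits


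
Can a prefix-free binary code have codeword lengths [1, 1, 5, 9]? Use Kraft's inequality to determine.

Kraft inequality: Σ 2^(-l_i) ≤ 1 for prefix-free code
Calculating: 2^(-1) + 2^(-1) + 2^(-5) + 2^(-9)
= 0.5 + 0.5 + 0.03125 + 0.001953125
= 1.0332
Since 1.0332 > 1, prefix-free code does not exist


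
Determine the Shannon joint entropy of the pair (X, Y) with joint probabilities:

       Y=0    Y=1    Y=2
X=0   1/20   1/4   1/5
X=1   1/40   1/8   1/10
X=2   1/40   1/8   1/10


H(X,Y) = -Σ p(x,y) log₂ p(x,y)
  p(0,0)=1/20: -0.0500 × log₂(0.0500) = 0.2161
  p(0,1)=1/4: -0.2500 × log₂(0.2500) = 0.5000
  p(0,2)=1/5: -0.2000 × log₂(0.2000) = 0.4644
  p(1,0)=1/40: -0.0250 × log₂(0.0250) = 0.1330
  p(1,1)=1/8: -0.1250 × log₂(0.1250) = 0.3750
  p(1,2)=1/10: -0.1000 × log₂(0.1000) = 0.3322
  p(2,0)=1/40: -0.0250 × log₂(0.0250) = 0.1330
  p(2,1)=1/8: -0.1250 × log₂(0.1250) = 0.3750
  p(2,2)=1/10: -0.1000 × log₂(0.1000) = 0.3322
H(X,Y) = 2.8610 bits


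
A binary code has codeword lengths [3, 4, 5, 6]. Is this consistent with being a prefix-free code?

Kraft inequality: Σ 2^(-l_i) ≤ 1 for prefix-free code
Calculating: 2^(-3) + 2^(-4) + 2^(-5) + 2^(-6)
= 0.125 + 0.0625 + 0.03125 + 0.015625
= 0.2344
Since 0.2344 ≤ 1, prefix-free code exists


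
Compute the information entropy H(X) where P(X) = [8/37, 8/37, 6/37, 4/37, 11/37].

H(X) = -Σ p(x) log₂ p(x)
  -8/37 × log₂(8/37) = 0.4777
  -8/37 × log₂(8/37) = 0.4777
  -6/37 × log₂(6/37) = 0.4256
  -4/37 × log₂(4/37) = 0.3470
  -11/37 × log₂(11/37) = 0.5203
H(X) = 2.2483 bits


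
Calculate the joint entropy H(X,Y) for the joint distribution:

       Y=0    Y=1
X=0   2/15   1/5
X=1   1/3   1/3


H(X,Y) = -Σ p(x,y) log₂ p(x,y)
  p(0,0)=2/15: -0.1333 × log₂(0.1333) = 0.3876
  p(0,1)=1/5: -0.2000 × log₂(0.2000) = 0.4644
  p(1,0)=1/3: -0.3333 × log₂(0.3333) = 0.5283
  p(1,1)=1/3: -0.3333 × log₂(0.3333) = 0.5283
H(X,Y) = 1.9086 bits


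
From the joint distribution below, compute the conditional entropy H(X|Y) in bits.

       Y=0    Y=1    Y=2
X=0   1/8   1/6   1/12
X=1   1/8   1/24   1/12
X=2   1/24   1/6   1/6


H(X|Y) = Σ_y p(y) H(X|Y=y)
  p(Y=0) = 7/24, H(X|Y=0) = 1.4488
  p(Y=1) = 3/8, H(X|Y=1) = 1.3921
  p(Y=2) = 1/3, H(X|Y=2) = 1.5000
H(X|Y) = 0.2917×1.4488 + 0.3750×1.3921 + 0.3333×1.5000 = 1.4446 bits


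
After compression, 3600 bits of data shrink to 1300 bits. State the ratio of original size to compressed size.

Compression ratio = Original / Compressed
= 3600 / 1300 = 2.77:1


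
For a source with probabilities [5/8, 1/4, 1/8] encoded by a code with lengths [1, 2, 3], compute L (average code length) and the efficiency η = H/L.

Average length L = Σ p_i × l_i = 1.5000 bits
Entropy H = 1.2988 bits
Efficiency η = H/L × 100% = 86.59%


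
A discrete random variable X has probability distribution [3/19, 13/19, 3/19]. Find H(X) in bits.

H(X) = -Σ p(x) log₂ p(x)
  -3/19 × log₂(3/19) = 0.4205
  -13/19 × log₂(13/19) = 0.3746
  -3/19 × log₂(3/19) = 0.4205
H(X) = 1.2155 bits


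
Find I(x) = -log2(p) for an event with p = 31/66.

Information content I(x) = -log₂(p(x))
I = -log₂(31/66) = -log₂(0.4697)
I = 1.0902 bits


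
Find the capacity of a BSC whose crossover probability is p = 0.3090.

For BSC with error probability p:
C = 1 - H(p) where H(p) is binary entropy
H(0.3090) = -0.3090 × log₂(0.3090) - 0.6910 × log₂(0.6910)
H(p) = 0.8920
C = 1 - 0.8920 = 0.1080 bits/use


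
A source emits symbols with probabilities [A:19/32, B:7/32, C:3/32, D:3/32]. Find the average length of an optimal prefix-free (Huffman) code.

Huffman tree construction:
Combine smallest probabilities repeatedly
Resulting codes:
  A: 1 (length 1)
  B: 01 (length 2)
  C: 000 (length 3)
  D: 001 (length 3)
Average length = Σ p(s) × length(s) = 1.5938 bits


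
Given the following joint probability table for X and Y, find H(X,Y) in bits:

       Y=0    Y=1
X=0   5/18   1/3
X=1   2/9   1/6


H(X,Y) = -Σ p(x,y) log₂ p(x,y)
  p(0,0)=5/18: -0.2778 × log₂(0.2778) = 0.5133
  p(0,1)=1/3: -0.3333 × log₂(0.3333) = 0.5283
  p(1,0)=2/9: -0.2222 × log₂(0.2222) = 0.4822
  p(1,1)=1/6: -0.1667 × log₂(0.1667) = 0.4308
H(X,Y) = 1.9547 bits


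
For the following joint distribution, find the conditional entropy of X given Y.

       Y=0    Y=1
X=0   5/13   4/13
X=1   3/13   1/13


H(X|Y) = Σ_y p(y) H(X|Y=y)
  p(Y=0) = 8/13, H(X|Y=0) = 0.9544
  p(Y=1) = 5/13, H(X|Y=1) = 0.7219
H(X|Y) = 0.6154×0.9544 + 0.3846×0.7219 = 0.8650 bits


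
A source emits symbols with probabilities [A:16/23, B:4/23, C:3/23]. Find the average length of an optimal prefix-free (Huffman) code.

Huffman tree construction:
Combine smallest probabilities repeatedly
Resulting codes:
  A: 1 (length 1)
  B: 01 (length 2)
  C: 00 (length 2)
Average length = Σ p(s) × length(s) = 1.3043 bits


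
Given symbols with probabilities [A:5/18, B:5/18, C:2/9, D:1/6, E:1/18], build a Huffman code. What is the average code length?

Huffman tree construction:
Combine smallest probabilities repeatedly
Resulting codes:
  A: 10 (length 2)
  B: 11 (length 2)
  C: 00 (length 2)
  D: 011 (length 3)
  E: 010 (length 3)
Average length = Σ p(s) × length(s) = 2.2222 bits


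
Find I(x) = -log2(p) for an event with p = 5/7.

Information content I(x) = -log₂(p(x))
I = -log₂(5/7) = -log₂(0.7143)
I = 0.4854 bits


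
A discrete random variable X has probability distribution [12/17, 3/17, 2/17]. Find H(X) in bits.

H(X) = -Σ p(x) log₂ p(x)
  -12/17 × log₂(12/17) = 0.3547
  -3/17 × log₂(3/17) = 0.4416
  -2/17 × log₂(2/17) = 0.3632
H(X) = 1.1596 bits


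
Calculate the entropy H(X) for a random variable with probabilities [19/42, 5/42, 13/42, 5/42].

H(X) = -Σ p(x) log₂ p(x)
  -19/42 × log₂(19/42) = 0.5177
  -5/42 × log₂(5/42) = 0.3655
  -13/42 × log₂(13/42) = 0.5237
  -5/42 × log₂(5/42) = 0.3655
H(X) = 1.7724 bits


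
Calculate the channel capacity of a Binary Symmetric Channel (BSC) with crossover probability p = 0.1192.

For BSC with error probability p:
C = 1 - H(p) where H(p) is binary entropy
H(0.1192) = -0.1192 × log₂(0.1192) - 0.8808 × log₂(0.8808)
H(p) = 0.5271
C = 1 - 0.5271 = 0.4729 bits/use


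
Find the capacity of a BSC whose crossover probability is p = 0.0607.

For BSC with error probability p:
C = 1 - H(p) where H(p) is binary entropy
H(0.0607) = -0.0607 × log₂(0.0607) - 0.9393 × log₂(0.9393)
H(p) = 0.3302
C = 1 - 0.3302 = 0.6698 bits/use


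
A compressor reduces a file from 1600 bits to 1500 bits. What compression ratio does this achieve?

Compression ratio = Original / Compressed
= 1600 / 1500 = 1.07:1


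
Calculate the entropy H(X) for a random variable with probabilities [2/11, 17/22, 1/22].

H(X) = -Σ p(x) log₂ p(x)
  -2/11 × log₂(2/11) = 0.4472
  -17/22 × log₂(17/22) = 0.2874
  -1/22 × log₂(1/22) = 0.2027
H(X) = 0.9373 bits


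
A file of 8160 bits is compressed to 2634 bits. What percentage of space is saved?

Space savings = (1 - Compressed/Original) × 100%
= (1 - 2634/8160) × 100%
= 67.72%


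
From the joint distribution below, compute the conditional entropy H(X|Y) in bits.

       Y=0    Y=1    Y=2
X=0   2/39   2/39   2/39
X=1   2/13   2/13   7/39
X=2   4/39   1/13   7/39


H(X|Y) = Σ_y p(y) H(X|Y=y)
  p(Y=0) = 4/13, H(X|Y=0) = 1.4591
  p(Y=1) = 11/39, H(X|Y=1) = 1.4354
  p(Y=2) = 16/39, H(X|Y=2) = 1.4186
H(X|Y) = 0.3077×1.4591 + 0.2821×1.4354 + 0.4103×1.4186 = 1.4358 bits


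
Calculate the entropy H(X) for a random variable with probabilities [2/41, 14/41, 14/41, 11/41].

H(X) = -Σ p(x) log₂ p(x)
  -2/41 × log₂(2/41) = 0.2126
  -14/41 × log₂(14/41) = 0.5293
  -14/41 × log₂(14/41) = 0.5293
  -11/41 × log₂(11/41) = 0.5093
H(X) = 1.7805 bits


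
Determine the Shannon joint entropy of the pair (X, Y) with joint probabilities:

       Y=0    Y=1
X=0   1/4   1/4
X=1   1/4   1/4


H(X,Y) = -Σ p(x,y) log₂ p(x,y)
  p(0,0)=1/4: -0.2500 × log₂(0.2500) = 0.5000
  p(0,1)=1/4: -0.2500 × log₂(0.2500) = 0.5000
  p(1,0)=1/4: -0.2500 × log₂(0.2500) = 0.5000
  p(1,1)=1/4: -0.2500 × log₂(0.2500) = 0.5000
H(X,Y) = 2.0000 bits


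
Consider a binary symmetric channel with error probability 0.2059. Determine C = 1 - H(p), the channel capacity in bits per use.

For BSC with error probability p:
C = 1 - H(p) where H(p) is binary entropy
H(0.2059) = -0.2059 × log₂(0.2059) - 0.7941 × log₂(0.7941)
H(p) = 0.7336
C = 1 - 0.7336 = 0.2664 bits/use


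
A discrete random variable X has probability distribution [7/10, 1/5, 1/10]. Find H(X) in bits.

H(X) = -Σ p(x) log₂ p(x)
  -7/10 × log₂(7/10) = 0.3602
  -1/5 × log₂(1/5) = 0.4644
  -1/10 × log₂(1/10) = 0.3322
H(X) = 1.1568 bits


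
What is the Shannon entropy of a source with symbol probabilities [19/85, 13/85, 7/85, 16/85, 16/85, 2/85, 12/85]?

H(X) = -Σ p(x) log₂ p(x)
  -19/85 × log₂(19/85) = 0.4832
  -13/85 × log₂(13/85) = 0.4143
  -7/85 × log₂(7/85) = 0.2966
  -16/85 × log₂(16/85) = 0.4535
  -16/85 × log₂(16/85) = 0.4535
  -2/85 × log₂(2/85) = 0.1273
  -12/85 × log₂(12/85) = 0.3987
H(X) = 2.6272 bits


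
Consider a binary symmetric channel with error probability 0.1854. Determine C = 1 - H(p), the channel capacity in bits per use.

For BSC with error probability p:
C = 1 - H(p) where H(p) is binary entropy
H(0.1854) = -0.1854 × log₂(0.1854) - 0.8146 × log₂(0.8146)
H(p) = 0.6917
C = 1 - 0.6917 = 0.3083 bits/use


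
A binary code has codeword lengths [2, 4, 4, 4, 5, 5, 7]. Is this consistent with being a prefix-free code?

Kraft inequality: Σ 2^(-l_i) ≤ 1 for prefix-free code
Calculating: 2^(-2) + 2^(-4) + 2^(-4) + 2^(-4) + 2^(-5) + 2^(-5) + 2^(-7)
= 0.25 + 0.0625 + 0.0625 + 0.0625 + 0.03125 + 0.03125 + 0.0078125
= 0.5078
Since 0.5078 ≤ 1, prefix-free code exists


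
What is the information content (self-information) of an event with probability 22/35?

Information content I(x) = -log₂(p(x))
I = -log₂(22/35) = -log₂(0.6286)
I = 0.6699 bits


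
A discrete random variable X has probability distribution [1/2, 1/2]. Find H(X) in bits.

H(X) = -Σ p(x) log₂ p(x)
  -1/2 × log₂(1/2) = 0.5000
  -1/2 × log₂(1/2) = 0.5000
H(X) = 1.0000 bits


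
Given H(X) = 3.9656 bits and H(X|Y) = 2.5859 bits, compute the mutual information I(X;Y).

I(X;Y) = H(X) - H(X|Y)
I(X;Y) = 3.9656 - 2.5859 = 1.3797 bits


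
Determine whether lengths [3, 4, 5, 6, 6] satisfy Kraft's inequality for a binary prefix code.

Kraft inequality: Σ 2^(-l_i) ≤ 1 for prefix-free code
Calculating: 2^(-3) + 2^(-4) + 2^(-5) + 2^(-6) + 2^(-6)
= 0.125 + 0.0625 + 0.03125 + 0.015625 + 0.015625
= 0.2500
Since 0.2500 ≤ 1, prefix-free code exists


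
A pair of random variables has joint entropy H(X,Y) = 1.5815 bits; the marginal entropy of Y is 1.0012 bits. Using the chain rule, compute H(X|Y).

Chain rule: H(X,Y) = H(X|Y) + H(Y)
H(X|Y) = H(X,Y) - H(Y) = 1.5815 - 1.0012 = 0.5803 bits


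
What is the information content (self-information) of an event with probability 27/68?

Information content I(x) = -log₂(p(x))
I = -log₂(27/68) = -log₂(0.3971)
I = 1.3326 bits


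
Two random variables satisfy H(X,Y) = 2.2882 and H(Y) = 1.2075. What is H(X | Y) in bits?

Chain rule: H(X,Y) = H(X|Y) + H(Y)
H(X|Y) = H(X,Y) - H(Y) = 2.2882 - 1.2075 = 1.0807 bits


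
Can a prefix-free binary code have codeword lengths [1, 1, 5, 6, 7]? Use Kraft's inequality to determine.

Kraft inequality: Σ 2^(-l_i) ≤ 1 for prefix-free code
Calculating: 2^(-1) + 2^(-1) + 2^(-5) + 2^(-6) + 2^(-7)
= 0.5 + 0.5 + 0.03125 + 0.015625 + 0.0078125
= 1.0547
Since 1.0547 > 1, prefix-free code does not exist


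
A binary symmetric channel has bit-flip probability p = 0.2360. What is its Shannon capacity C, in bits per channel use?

For BSC with error probability p:
C = 1 - H(p) where H(p) is binary entropy
H(0.2360) = -0.2360 × log₂(0.2360) - 0.7640 × log₂(0.7640)
H(p) = 0.7883
C = 1 - 0.7883 = 0.2117 bits/use


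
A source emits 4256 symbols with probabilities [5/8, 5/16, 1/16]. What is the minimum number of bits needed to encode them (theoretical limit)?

Entropy H = 1.1982 bits/symbol
Minimum bits = H × n = 1.1982 × 4256
= 5099.51 bits


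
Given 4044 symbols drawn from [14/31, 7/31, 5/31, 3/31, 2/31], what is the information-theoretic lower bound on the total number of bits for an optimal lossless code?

Entropy H = 2.0084 bits/symbol
Minimum bits = H × n = 2.0084 × 4044
= 8122.06 bits


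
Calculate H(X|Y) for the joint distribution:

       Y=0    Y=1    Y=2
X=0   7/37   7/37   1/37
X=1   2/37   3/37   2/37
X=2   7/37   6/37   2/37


H(X|Y) = Σ_y p(y) H(X|Y=y)
  p(Y=0) = 16/37, H(X|Y=0) = 1.4186
  p(Y=1) = 16/37, H(X|Y=1) = 1.5052
  p(Y=2) = 5/37, H(X|Y=2) = 1.5219
H(X|Y) = 0.4324×1.4186 + 0.4324×1.5052 + 0.1351×1.5219 = 1.4700 bits


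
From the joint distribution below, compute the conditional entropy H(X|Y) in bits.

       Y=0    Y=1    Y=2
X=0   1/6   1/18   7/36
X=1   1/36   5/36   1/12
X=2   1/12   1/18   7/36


H(X|Y) = Σ_y p(y) H(X|Y=y)
  p(Y=0) = 5/18, H(X|Y=0) = 1.2955
  p(Y=1) = 1/4, H(X|Y=1) = 1.4355
  p(Y=2) = 17/36, H(X|Y=2) = 1.4958
H(X|Y) = 0.2778×1.2955 + 0.2500×1.4355 + 0.4722×1.4958 = 1.4251 bits


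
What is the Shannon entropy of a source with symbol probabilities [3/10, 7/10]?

H(X) = -Σ p(x) log₂ p(x)
  -3/10 × log₂(3/10) = 0.5211
  -7/10 × log₂(7/10) = 0.3602
H(X) = 0.8813 bits


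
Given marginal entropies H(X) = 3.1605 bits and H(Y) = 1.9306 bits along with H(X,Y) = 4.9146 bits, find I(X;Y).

I(X;Y) = H(X) + H(Y) - H(X,Y)
I(X;Y) = 3.1605 + 1.9306 - 4.9146 = 0.1765 bits


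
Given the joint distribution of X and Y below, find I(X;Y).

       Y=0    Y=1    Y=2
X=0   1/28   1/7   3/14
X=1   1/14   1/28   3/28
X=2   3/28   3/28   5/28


H(X) = 1.5353, H(Y) = 1.4926, H(X,Y) = 2.9722
I(X;Y) = H(X) + H(Y) - H(X,Y) = 0.0557 bits


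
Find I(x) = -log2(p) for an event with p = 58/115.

Information content I(x) = -log₂(p(x))
I = -log₂(58/115) = -log₂(0.5043)
I = 0.9875 bits


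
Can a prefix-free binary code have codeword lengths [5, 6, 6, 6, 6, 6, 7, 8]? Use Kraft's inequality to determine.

Kraft inequality: Σ 2^(-l_i) ≤ 1 for prefix-free code
Calculating: 2^(-5) + 2^(-6) + 2^(-6) + 2^(-6) + 2^(-6) + 2^(-6) + 2^(-7) + 2^(-8)
= 0.03125 + 0.015625 + 0.015625 + 0.015625 + 0.015625 + 0.015625 + 0.0078125 + 0.00390625
= 0.1211
Since 0.1211 ≤ 1, prefix-free code exists


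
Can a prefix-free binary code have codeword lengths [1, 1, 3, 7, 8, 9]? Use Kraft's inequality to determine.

Kraft inequality: Σ 2^(-l_i) ≤ 1 for prefix-free code
Calculating: 2^(-1) + 2^(-1) + 2^(-3) + 2^(-7) + 2^(-8) + 2^(-9)
= 0.5 + 0.5 + 0.125 + 0.0078125 + 0.00390625 + 0.001953125
= 1.1387
Since 1.1387 > 1, prefix-free code does not exist


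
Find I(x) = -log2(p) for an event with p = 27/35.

Information content I(x) = -log₂(p(x))
I = -log₂(27/35) = -log₂(0.7714)
I = 0.3744 bits


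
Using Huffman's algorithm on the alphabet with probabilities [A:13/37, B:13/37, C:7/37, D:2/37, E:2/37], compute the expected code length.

Huffman tree construction:
Combine smallest probabilities repeatedly
Resulting codes:
  A: 11 (length 2)
  B: 0 (length 1)
  C: 101 (length 3)
  D: 1000 (length 4)
  E: 1001 (length 4)
Average length = Σ p(s) × length(s) = 2.0541 bits


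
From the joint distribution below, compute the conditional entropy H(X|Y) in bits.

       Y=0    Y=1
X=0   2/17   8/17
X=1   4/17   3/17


H(X|Y) = Σ_y p(y) H(X|Y=y)
  p(Y=0) = 6/17, H(X|Y=0) = 0.9183
  p(Y=1) = 11/17, H(X|Y=1) = 0.8454
H(X|Y) = 0.3529×0.9183 + 0.6471×0.8454 = 0.8711 bits


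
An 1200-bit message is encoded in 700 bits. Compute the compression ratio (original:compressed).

Compression ratio = Original / Compressed
= 1200 / 700 = 1.71:1


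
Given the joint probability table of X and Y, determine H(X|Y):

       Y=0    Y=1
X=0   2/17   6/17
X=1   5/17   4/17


H(X|Y) = Σ_y p(y) H(X|Y=y)
  p(Y=0) = 7/17, H(X|Y=0) = 0.8631
  p(Y=1) = 10/17, H(X|Y=1) = 0.9710
H(X|Y) = 0.4118×0.8631 + 0.5882×0.9710 = 0.9265 bits


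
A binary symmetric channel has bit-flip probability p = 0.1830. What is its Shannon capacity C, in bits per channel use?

For BSC with error probability p:
C = 1 - H(p) where H(p) is binary entropy
H(0.1830) = -0.1830 × log₂(0.1830) - 0.8170 × log₂(0.8170)
H(p) = 0.6866
C = 1 - 0.6866 = 0.3134 bits/use


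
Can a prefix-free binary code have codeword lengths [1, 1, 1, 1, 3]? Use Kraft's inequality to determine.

Kraft inequality: Σ 2^(-l_i) ≤ 1 for prefix-free code
Calculating: 2^(-1) + 2^(-1) + 2^(-1) + 2^(-1) + 2^(-3)
= 0.5 + 0.5 + 0.5 + 0.5 + 0.125
= 2.1250
Since 2.1250 > 1, prefix-free code does not exist


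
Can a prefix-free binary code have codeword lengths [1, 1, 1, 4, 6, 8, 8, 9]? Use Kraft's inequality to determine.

Kraft inequality: Σ 2^(-l_i) ≤ 1 for prefix-free code
Calculating: 2^(-1) + 2^(-1) + 2^(-1) + 2^(-4) + 2^(-6) + 2^(-8) + 2^(-8) + 2^(-9)
= 0.5 + 0.5 + 0.5 + 0.0625 + 0.015625 + 0.00390625 + 0.00390625 + 0.001953125
= 1.5879
Since 1.5879 > 1, prefix-free code does not exist


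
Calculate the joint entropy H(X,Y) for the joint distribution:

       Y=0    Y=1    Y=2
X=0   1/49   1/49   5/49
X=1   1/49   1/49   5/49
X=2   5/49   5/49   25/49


H(X,Y) = -Σ p(x,y) log₂ p(x,y)
  p(0,0)=1/49: -0.0204 × log₂(0.0204) = 0.1146
  p(0,1)=1/49: -0.0204 × log₂(0.0204) = 0.1146
  p(0,2)=5/49: -0.1020 × log₂(0.1020) = 0.3360
  p(1,0)=1/49: -0.0204 × log₂(0.0204) = 0.1146
  p(1,1)=1/49: -0.0204 × log₂(0.0204) = 0.1146
  p(1,2)=5/49: -0.1020 × log₂(0.1020) = 0.3360
  p(2,0)=5/49: -0.1020 × log₂(0.1020) = 0.3360
  p(2,1)=5/49: -0.1020 × log₂(0.1020) = 0.3360
  p(2,2)=25/49: -0.5102 × log₂(0.5102) = 0.4953
H(X,Y) = 2.2977 bits
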